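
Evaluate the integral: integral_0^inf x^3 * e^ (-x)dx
This is a Gamma integral. Substitute u=1x:
integral_0^inf x^3 * e^(-x) dx=(1/1^4) integral_0^inf u^3 * e^(-u) du
=Gamma(4)/1^4=3!/1^4=6/1

Answer: 6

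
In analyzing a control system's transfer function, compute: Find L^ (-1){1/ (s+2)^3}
L^(-1){1/(s-a)^n}=t^(n-1)·e^(at)/(n-1)!
Here a=-2, n=3: t^2·e^(-2t)/2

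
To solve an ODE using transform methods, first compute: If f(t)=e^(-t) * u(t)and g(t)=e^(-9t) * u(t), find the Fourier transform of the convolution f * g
By the convolution theorem: F{f*g}=F(omega)*G(omega)
F(omega)=1/(1 + j*omega), G(omega)=1/(9 + j*omega)
F{f*g}=1/((1 + j*omega)(9 + j*omega))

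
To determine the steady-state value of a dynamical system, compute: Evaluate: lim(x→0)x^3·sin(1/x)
Squeeze theorem: -|x^3| ≤ x^3·sin(1/x) ≤ |x^3|
Since x^3 → 0 as x → 0, by squeeze theorem the limit is 0

Answer: 0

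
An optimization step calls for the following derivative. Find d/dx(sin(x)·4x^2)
Product rule: (fg)' = f'g+fg'
f = sin(x), f' = cos(x)
g = 4x^2, g' = 8x

Answer: 4·cos(x)·x^2+8·sin(x)·x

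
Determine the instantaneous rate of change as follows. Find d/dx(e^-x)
Chain rule: d/dx[e^u]=e^u · u' where u=-x
u'=-1

Answer: -1·e^-x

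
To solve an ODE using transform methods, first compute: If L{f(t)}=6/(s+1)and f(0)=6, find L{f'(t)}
L{f'(t)}=s·F(s) - f(0)=6s/(s+1)-6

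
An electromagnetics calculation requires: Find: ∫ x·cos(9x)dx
By parts: u = x, dv = cos(9x) dx
du = dx, v = sin(9x)/9
= x·sin(9x)/9+cos(9x)/9²+C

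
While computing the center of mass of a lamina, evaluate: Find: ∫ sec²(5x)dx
Since d/dx[tan(5x)] = 5sec²(5x), integral = tan(5x)/5 + C

Answer: (1/5)tan(5x) + C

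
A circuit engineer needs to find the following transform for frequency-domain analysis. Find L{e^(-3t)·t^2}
First shifting: L{e^(at)f(t)} = F(s-a)
L{t^2} = 2/s^3
Shift s → s + 3: 2/(s + 3)^3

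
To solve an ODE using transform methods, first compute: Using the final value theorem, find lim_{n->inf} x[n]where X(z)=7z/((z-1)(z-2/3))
Final value theorem: lim x[n]=lim_{z->1} (z-1)*X(z)
(z-1)*X(z)=7z/(z-2/3)
As z->1: 7/(1 - 2/3)=7/(1/3)=21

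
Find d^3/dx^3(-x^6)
Apply power rule 3 times:
d^1: -6x^5
d^2: -30x^4
d^3: -120x^3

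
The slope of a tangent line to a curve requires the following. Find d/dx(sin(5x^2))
Chain rule: d/dx[sin(u)] = cos(u)·u' where u = 5x^2
u' = 10x

Answer: 10x·cos(5x^2)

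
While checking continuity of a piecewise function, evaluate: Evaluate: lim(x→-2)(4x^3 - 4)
Polynomial is continuous, so substitute x = -2:
4·(-2)^3-4 = -36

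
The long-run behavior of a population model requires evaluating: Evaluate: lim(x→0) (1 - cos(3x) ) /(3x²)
Using 1-cos(u) ≈ u²/2 for small u:
(1-cos(3x)) ≈ (3x)²/2 = 9x²/2
So limit = 9/(2·3) = 3/2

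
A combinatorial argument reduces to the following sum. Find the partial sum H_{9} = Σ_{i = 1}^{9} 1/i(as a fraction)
H_9=1+1/2+1/3+...+1/9
=7129/2520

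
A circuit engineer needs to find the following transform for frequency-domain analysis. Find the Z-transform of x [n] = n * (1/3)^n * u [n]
Using the property Z{n*a^n*u[n]}=az/(z-a)^2
With a=1/3: X(z)=(1/3)z/(z - 1/3)^2, |z| > 1/3

Answer: (1/3)z/(z - 1/3)^2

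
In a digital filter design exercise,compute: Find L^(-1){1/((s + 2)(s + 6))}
Partial fractions: 1/((s + 2)(s + 6))=A/(s + 2) + B/(s + 6)
Cover-up: A=1/(s + 6)|_{s=-2}=1/4; B=1/(s + 2)|_{s=-6}=-1/4
L^(-1)=(1/4)e^(-2t) - (1/4)e^(-6t)

Answer: (1/4)(e^(-2t) - e^(-6t))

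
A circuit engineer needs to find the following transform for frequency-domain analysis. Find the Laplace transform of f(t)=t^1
L{t^n} = n!/s^(n + 1)
L{t^1} = 1!/s^2 = 1/s^2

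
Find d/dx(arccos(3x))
d/dx[arccos(u)]=-u'/√(1-u²), u=3x, u'=3

Answer: -3/√(1-9x²)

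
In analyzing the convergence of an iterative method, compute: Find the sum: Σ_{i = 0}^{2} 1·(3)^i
Geometric series: S = a(1 - r^n)/(1 - r)
a = 1, r = 3, n = 3
S = 1(1 - 27)/-2 = 13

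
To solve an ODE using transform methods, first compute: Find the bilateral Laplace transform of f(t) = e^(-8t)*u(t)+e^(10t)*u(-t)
For e^(-8t) * u(t): L=1/(s+8), Re(s) > -8
For e^(10t) * u(-t): L=-1/(s-10), Re(s) < 10
Combined: F(s)=1/(s+8)-1/(s-10), -8 < Re(s) < 10

Answer: 1/(s+8)-1/(s-10), ROC: -8 < Re(s) < 10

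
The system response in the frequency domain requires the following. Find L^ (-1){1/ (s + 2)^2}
L^(-1){1/(s-a)^n} = t^(n-1)·e^(at)/(n-1)!
Here a = -2, n = 2: t^1·e^(-2t)/1

Answer: t·e^(-2t)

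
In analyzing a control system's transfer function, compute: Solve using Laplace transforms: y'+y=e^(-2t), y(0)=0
Take L: sY - 0+Y=1/(s+2)
Y(s+1)=1/(s+2)+0
Y=1/((s+2)(s+1))+0/(s+1)
Partial fractions: 1/((s+2)(s+1))=-1/(s+2)+1/(s+1)
So Y=-1/(s+2)+1/(s+1)
Inverse Laplace transform (L^(-1){1/(s+2)}=e^(-2t), L^(-1){1/(s+1)}=e^(-t)):

Answer: y(t)=-1·e^(-2t)+e^(-t)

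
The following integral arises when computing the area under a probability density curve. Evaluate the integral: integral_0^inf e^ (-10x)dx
integral_0^inf e^(-10x) dx=[-1/10*e^(-10x)]_0^inf
=0 - (-1/10)=1/10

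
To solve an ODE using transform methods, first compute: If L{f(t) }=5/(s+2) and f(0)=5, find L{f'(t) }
L{f'(t)}=s·F(s) - f(0)=5s/(s+2)-5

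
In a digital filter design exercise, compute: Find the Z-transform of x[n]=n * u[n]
Standard pair: Z{n * u[n]} = z/(z-1)^2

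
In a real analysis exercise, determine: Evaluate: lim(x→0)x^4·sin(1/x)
Squeeze theorem: -|x^4| ≤ x^4·sin(1/x) ≤ |x^4|
Since x^4 → 0 as x → 0, by squeeze theorem the limit is 0

Answer: 0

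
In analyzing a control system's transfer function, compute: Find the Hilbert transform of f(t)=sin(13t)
The Hilbert transform shifts each frequency component by -pi/2.
H{sin(wt)}=-cos(wt)
With w=13: H{sin(13t)}=-cos(13t)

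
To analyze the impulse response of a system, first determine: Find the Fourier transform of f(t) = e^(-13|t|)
Using the standard pair: F{e^(-a|t|)}=2a/(a^2 + omega^2)
With a=13: F(omega)=26/(169 + omega^2)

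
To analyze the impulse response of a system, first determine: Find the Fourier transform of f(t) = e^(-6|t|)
Using the standard pair: F{e^(-a|t|)} = 2a/(a^2 + omega^2)
With a = 6: F(omega) = 12/(36 + omega^2)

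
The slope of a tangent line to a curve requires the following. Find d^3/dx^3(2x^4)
Apply power rule 3 times:
d^1: 8x^3
d^2: 24x^2
d^3: 48x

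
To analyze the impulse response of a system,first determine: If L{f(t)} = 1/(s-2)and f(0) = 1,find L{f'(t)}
L{f'(t)} = s·F(s) - f(0) = s/(s-2) - 1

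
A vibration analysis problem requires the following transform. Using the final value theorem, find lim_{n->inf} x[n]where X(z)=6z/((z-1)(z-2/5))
Final value theorem: lim x[n]=lim_{z->1} (z-1) * X(z)
(z-1) * X(z)=6z/(z-2/5)
As z->1: 6/(1-2/5)=6/(3/5)=10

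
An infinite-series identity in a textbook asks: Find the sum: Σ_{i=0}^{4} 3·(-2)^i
Geometric series: S=a(1 - r^n)/(1 - r)
a=3, r=-2, n=5
S=3(1 + 32)/3=33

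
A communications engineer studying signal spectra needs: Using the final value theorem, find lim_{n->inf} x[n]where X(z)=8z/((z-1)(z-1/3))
Final value theorem: lim x[n]=lim_{z->1} (z-1) * X(z)
(z-1) * X(z)=8z/(z-1/3)
As z->1: 8/(1-1/3)=8/(2/3)=12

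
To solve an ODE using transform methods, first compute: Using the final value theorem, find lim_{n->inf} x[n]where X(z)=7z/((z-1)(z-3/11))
Final value theorem: lim x[n] = lim_{z->1} (z-1) * X(z)
(z-1) * X(z) = 7z/(z-3/11)
As z->1: 7/(1 - 3/11) = 7/(8/11) = 77/8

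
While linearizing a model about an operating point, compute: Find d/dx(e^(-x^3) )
Chain rule: d/dx[e^u]=e^u · u' where u=-x^3
u'=-3x^2

Answer: -3x^2·e^(-x^3)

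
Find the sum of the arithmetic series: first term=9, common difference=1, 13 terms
Last term: a_n = 9+(13-1)·1 = 21
Sum = n(a_1+a_n)/2 = 13(9+21)/2 = 195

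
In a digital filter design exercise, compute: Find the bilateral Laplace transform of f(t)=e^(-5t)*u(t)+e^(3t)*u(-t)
For e^(-5t) * u(t): L = 1/(s + 5), Re(s) > -5
For e^(3t) * u(-t): L = -1/(s-3), Re(s) < 3
Combined: F(s) = 1/(s + 5) - 1/(s-3), -5 < Re(s) < 3

Answer: 1/(s + 5) - 1/(s-3), ROC: -5 < Re(s) < 3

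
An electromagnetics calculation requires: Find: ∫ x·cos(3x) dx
By parts: u=x, dv=cos(3x) dx
du=dx, v=sin(3x)/3
=x·sin(3x)/3+cos(3x)/3²+C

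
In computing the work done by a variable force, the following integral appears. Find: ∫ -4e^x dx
Since d/dx[e^x] = + e^x, we get -4e^x + C

Answer: -4e^x + C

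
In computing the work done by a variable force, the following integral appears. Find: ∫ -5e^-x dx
Since d/dx[e^-x] = - e^-x, we get 5e^-x+C

Answer: 5e^-x+C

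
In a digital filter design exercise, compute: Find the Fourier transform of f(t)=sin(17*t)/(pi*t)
sin(W * t)/(pi * t)=(W/pi) * sinc(W * t/pi) is the impulse response of the ideal low-pass filter with cutoff W (here W=17).
Its Fourier transform is a rectangular function:
F(omega)=1 for |omega| < 17, 0 otherwise

Answer: rect(omega/34) [i.e., 1 for |omega| < 17, 0 otherwise]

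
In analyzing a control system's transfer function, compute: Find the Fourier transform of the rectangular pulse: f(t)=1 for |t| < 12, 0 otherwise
F(omega) = integral from -12 to 12 of e^(-j * omega * t) dt
= 2 * sin(12 * omega)/omega = 24 * sinc(12 * omega/pi)

Answer: 2 * sin(12 * omega)/omega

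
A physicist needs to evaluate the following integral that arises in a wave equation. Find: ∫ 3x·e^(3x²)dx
Let u = 3x², du = 6x dx
∫ (1/2)e^u du = e^u/2+C

Answer: e^(3x²)/2+C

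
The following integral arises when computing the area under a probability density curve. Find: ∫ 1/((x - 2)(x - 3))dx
Partial fractions: 1/((x-2)(x-3)) = A/(x-2)+B/(x-3)
A = -1, B = 1
∫ [-1· 1/(x-2)+1· 1/(x-3)] dx
= (1)[ln|x-3| - ln|x-2|]+C

Answer: ln|(x-3)/(x-2)|+C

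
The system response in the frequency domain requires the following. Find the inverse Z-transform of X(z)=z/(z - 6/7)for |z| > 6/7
Standard pair: z/(z-a) <-> a^n*u[n] for causal signals
With a = 6/7: x[n] = (6/7)^n*u[n]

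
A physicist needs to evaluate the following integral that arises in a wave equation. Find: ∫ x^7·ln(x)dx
By parts: u = ln(x), dv = x^7 dx
du = 1/x dx, v = x^8/8
= x^8·ln(x)/8 - ∫ x^7/8 dx
= x^8·ln(x)/8 - x^8/64+C

Answer: x^8(ln(x)/8-1/64)+C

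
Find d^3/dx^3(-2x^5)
Apply power rule 3 times:
d^1: -10x^4
d^2: -40x^3
d^3: -120x^2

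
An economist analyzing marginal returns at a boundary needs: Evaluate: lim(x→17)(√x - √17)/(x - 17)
Multiply by conjugate (√x+√17)/(√x+√17):
= (x - 17)/((x - 17)(√x+√17)) = 1/(√x+√17)
As x → 17: 1/(2√17)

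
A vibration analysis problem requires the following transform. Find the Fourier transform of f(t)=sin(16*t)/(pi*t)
sin(W * t)/(pi * t) = (W/pi) * sinc(W * t/pi) is the impulse response of the ideal low-pass filter with cutoff W (here W = 16).
Its Fourier transform is a rectangular function:
F(omega) = 1 for |omega| < 16, 0 otherwise

Answer: rect(omega/32) [i.e., 1 for |omega| < 16, 0 otherwise]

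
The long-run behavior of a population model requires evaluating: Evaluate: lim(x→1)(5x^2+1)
Polynomial is continuous, so substitute x = 1:
5·1^2+1 = 6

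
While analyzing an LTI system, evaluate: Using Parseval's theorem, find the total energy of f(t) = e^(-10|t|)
Parseval's theorem: E=integral |f(t)|^2 dt=(1/2pi) integral |F(omega)|^2 domega
E=integral_{-inf}^{inf} e^(-20|t|) dt=2 * integral_0^inf e^(-20t) dt=2/(2 * 10)=1/10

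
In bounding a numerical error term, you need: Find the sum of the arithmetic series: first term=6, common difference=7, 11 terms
Last term: a_n=6+(11-1)·7=76
Sum=n(a_1+a_n)/2=11(6+76)/2=451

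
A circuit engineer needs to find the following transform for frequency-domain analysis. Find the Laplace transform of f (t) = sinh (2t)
L{sinh(at)} = a/(s²-a²)
L{sinh(2t)} = 2/(s²-4)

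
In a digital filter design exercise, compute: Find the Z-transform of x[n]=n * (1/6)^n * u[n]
Using the property Z{n * a^n * u[n]} = az/(z-a)^2
With a = 1/6: X(z) = (1/6)z/(z - 1/6)^2, |z| > 1/6

Answer: (1/6)z/(z - 1/6)^2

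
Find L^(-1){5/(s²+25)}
L^(-1){w/(s²+w²)} = sin(wt)
Here w = 5

Answer: sin(5t)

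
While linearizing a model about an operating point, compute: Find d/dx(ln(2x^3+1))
Chain rule: d/dx[ln(u)]=u'/u where u=2x^3+1
u'=6x^2

Answer: (6x^2)/(2x^3+1)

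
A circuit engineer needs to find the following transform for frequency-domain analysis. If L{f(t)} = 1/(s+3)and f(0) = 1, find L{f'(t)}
L{f'(t)}=s·F(s) - f(0)=s/(s+3)-1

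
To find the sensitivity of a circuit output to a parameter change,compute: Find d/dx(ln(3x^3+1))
Chain rule: d/dx[ln(u)]=u'/u where u=3x^3+1
u'=9x^2

Answer: (9x^2)/(3x^3+1)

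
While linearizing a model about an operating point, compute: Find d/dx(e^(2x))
Chain rule: d/dx[e^u]=e^u · u' where u=2x
u'=2

Answer: 2·e^(2x)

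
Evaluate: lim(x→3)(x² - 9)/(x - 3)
Factor: (x² - 9) = (x-3)(x + 3)
Cancel (x-3): lim(x→3) (x + 3) = 6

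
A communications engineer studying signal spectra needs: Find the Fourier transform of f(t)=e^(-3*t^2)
The Fourier transform of a Gaussian e^(-a * t^2) is sqrt(pi/a) * e^(-omega^2/(4a)).
With a=3: F(omega)=sqrt(pi/3) * e^(-omega^2/12)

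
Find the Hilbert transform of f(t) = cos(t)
The Hilbert transform shifts each frequency component by -pi/2.
H{cos(wt)}=sin(wt)
With w=1: H{cos(t)}=sin(t)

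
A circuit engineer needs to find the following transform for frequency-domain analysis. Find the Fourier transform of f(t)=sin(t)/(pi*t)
sin(W * t)/(pi * t) = (W/pi) * sinc(W * t/pi) is the impulse response of the ideal low-pass filter with cutoff W (here W = 1).
Its Fourier transform is a rectangular function:
F(omega) = 1 for |omega| < 1, 0 otherwise

Answer: rect(omega/2) [i.e., 1 for |omega| < 1, 0 otherwise]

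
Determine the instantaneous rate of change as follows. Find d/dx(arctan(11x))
d/dx[arctan(u)]=u'/(1 + u²), u=11x, u'=11

Answer: 11/(1 + 121x²)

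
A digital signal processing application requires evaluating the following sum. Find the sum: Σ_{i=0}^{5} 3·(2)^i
Geometric series: S=a(1 - r^n)/(1 - r)
a=3, r=2, n=6
S=3(1-64)/-1=189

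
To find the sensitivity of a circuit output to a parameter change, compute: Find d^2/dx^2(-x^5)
Apply power rule 2 times:
d^1: -5x^4
d^2: -20x^3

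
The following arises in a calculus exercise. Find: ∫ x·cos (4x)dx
By parts: u=x, dv=cos(4x) dx
du=dx, v=sin(4x)/4
=x·sin(4x)/4+cos(4x)/4²+C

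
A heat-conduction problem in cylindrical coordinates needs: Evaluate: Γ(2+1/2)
Γ(n+1/2) = (2n)!√π/(4^n·n!)
= 24√π/(16·2) = (3/4)·√π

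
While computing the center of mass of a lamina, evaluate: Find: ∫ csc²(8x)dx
Since d/dx[-cot(8x)]=8csc²(8x), integral=-cot(8x)/8+C

Answer: (-1/8)cot(8x)+C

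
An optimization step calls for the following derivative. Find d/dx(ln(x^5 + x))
Chain rule: d/dx[ln(u)]=u'/u where u=x^5+x
u'=5x^4+1

Answer: (5x^4+1)/(x^5+x)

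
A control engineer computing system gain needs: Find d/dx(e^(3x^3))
Chain rule: d/dx[e^u]=e^u · u' where u=3x^3
u'=9x^2

Answer: 9x^2·e^(3x^3)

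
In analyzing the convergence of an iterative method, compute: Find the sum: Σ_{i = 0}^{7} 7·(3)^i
Geometric series: S = a(1 - r^n)/(1 - r)
a = 7, r = 3, n = 8
S = 7(1-6561)/-2 = 22960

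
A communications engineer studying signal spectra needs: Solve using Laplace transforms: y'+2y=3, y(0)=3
Take L of both sides: sY(s)-3+2Y(s)=3/s
Y(s)(s+2)=3/s+3
Y(s)=3/(s(s+2))+3/(s+2)
Partial fractions: 3/(s(s+2))=(3/2)/s - (3/2)/(s+2)
So Y(s)=(3/2)/s+(3/2)/(s+2)
Inverse transform (L^(-1){1/s}=1, L^(-1){1/(s+2)}=e^(-2t)):

Answer: y(t)=3/2+(3/2)·e^(-2t)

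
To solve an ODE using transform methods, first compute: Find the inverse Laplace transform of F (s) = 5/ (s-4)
L^(-1){5/(s-a)} = c·e^(at)
Here a = 4, c = 5

Answer: 5e^(4t)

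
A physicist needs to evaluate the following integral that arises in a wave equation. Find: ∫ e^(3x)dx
Since d/dx[e^(3x)] = 3e^(3x), we get 1/3 e^(3x) + C

Answer: (1/3)e^(3x) + C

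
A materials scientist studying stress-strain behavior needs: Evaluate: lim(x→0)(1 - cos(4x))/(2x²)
Using 1-cos(u) ≈ u²/2 for small u:
(1-cos(4x)) ≈ (4x)²/2=16x²/2
So limit=16/(2·2)=4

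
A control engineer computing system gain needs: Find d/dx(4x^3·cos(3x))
Product rule: (fg)'=f'g+fg'
f=4x^3, f'=12x^2
g=cos(3x), g'=-3·sin(3x)

Answer: 12x^2·cos(3x)-12x^3·sin(3x)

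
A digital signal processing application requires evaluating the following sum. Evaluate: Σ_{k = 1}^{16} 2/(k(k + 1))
Partial fractions: 2/(k(k + 1)) = 2/k - 2/(k + 1)
Telescoping sum: 2(1 - 1/17) = 2·16/17

Answer: 32/17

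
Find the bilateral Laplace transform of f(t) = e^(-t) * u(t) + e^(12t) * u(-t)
For e^(-t)*u(t): L=1/(s+1), Re(s) > -1
For e^(12t)*u(-t): L=-1/(s-12), Re(s) < 12
Combined: F(s)=1/(s+1)-1/(s-12), -1 < Re(s) < 12

Answer: 1/(s+1)-1/(s-12), ROC: -1 < Re(s) < 12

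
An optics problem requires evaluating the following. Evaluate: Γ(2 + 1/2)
Γ(n + 1/2)=(2n)!√π/(4^n·n!)
=24√π/(16·2)=(3/4)·√π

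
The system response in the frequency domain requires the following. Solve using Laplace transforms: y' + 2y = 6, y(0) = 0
Take L of both sides: sY(s)-0+2Y(s)=6/s
Y(s)(s+2)=6/s+0
Y(s)=6/(s(s+2))+0/(s+2)
Partial fractions: 6/(s(s+2))=3/s - 3/(s+2)
So Y(s)=3/s - 3/(s+2)
Inverse transform (L^(-1){1/s}=1, L^(-1){1/(s+2)}=e^(-2t)):

Answer: y(t)=3-3·e^(-2t)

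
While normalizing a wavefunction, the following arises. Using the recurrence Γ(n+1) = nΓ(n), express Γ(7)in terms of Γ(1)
Γ(7)=6Γ(6)=6·5Γ(5)=...=6!·Γ(1)=720·Γ(1)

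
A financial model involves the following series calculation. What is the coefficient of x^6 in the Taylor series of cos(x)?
cos(x) = Σ (-1)^k x^(2k)/(2k)!
For x^6: (-1)^3/6! = -1/720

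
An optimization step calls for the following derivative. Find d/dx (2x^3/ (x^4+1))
Quotient rule: (f/g)'=(f'g - fg')/g²
f=2x^3, f'=6x^2
g=x^4+1, g'=4x^3

Answer: (6x^2·(x^4+1)-8x^6)/(x^4+1)²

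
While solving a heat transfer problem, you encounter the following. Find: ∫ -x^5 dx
Using power rule: ∫ -x^5 dx = -1/6 x^6 + C = (-1/6)x^6 + C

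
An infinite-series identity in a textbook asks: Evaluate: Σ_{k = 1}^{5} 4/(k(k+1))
Partial fractions: 4/(k(k + 1))=4/k - 4/(k + 1)
Telescoping sum: 4(1 - 1/6)=4·5/6

Answer: 10/3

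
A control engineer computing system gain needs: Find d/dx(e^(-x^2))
Chain rule: d/dx[e^u]=e^u · u' where u=-x^2
u'=-2x

Answer: -2x·e^(-x^2)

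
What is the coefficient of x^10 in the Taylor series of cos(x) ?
cos(x) = Σ (-1)^k x^(2k)/(2k)!
For x^10: (-1)^5/10! = -1/3628800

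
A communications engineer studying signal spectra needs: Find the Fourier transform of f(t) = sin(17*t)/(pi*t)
sin(W * t)/(pi * t)=(W/pi) * sinc(W * t/pi) is the impulse response of the ideal low-pass filter with cutoff W (here W=17).
Its Fourier transform is a rectangular function:
F(omega)=1 for |omega| < 17, 0 otherwise

Answer: rect(omega/34) [i.e., 1 for |omega| < 17, 0 otherwise]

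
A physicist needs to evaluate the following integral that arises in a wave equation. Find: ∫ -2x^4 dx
Using power rule: ∫ -2x^4 dx = -2/5 x^5 + C = (-2/5)x^5 + C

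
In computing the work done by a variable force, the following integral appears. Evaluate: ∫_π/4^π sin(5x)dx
Antiderivative: -cos(5x)/5
Evaluate at bounds: [-cos(5·π)/5] - [-cos(5·π/4)/5]
=(-(-1)+(-√2/2))/5=1/5 - √2/10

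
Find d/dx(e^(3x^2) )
Chain rule: d/dx[e^u]=e^u · u' where u=3x^2
u'=6x

Answer: 6x·e^(3x^2)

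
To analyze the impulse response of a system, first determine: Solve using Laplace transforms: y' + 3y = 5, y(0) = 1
Take L of both sides: sY(s) - 1 + 3Y(s)=5/s
Y(s)(s + 3)=5/s + 1
Y(s)=5/(s(s + 3)) + 1/(s + 3)
Partial fractions: 5/(s(s + 3))=(5/3)/s - (5/3)/(s + 3)
So Y(s)=(5/3)/s - (2/3)/(s + 3)
Inverse transform (L^(-1){1/s}=1, L^(-1){1/(s + 3)}=e^(-3t)):

Answer: y(t)=5/3 - (2/3)·e^(-3t)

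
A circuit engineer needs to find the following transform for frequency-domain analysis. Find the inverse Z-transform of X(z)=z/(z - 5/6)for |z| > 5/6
Standard pair: z/(z-a) <-> a^n*u[n] for causal signals
With a = 5/6: x[n] = (5/6)^n*u[n]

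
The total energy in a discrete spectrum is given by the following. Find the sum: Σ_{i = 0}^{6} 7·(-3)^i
Geometric series: S = a(1 - r^n)/(1 - r)
a = 7, r = -3, n = 7
S = 7(1 + 2187)/4 = 3829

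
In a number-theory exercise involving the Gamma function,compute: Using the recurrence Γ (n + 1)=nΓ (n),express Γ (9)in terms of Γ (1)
Γ(9) = 8Γ(8) = 8·7Γ(7) = ... = 8!·Γ(1) = 40320·Γ(1)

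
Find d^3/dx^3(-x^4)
Apply power rule 3 times:
d^1: -4x^3
d^2: -12x^2
d^3: -24x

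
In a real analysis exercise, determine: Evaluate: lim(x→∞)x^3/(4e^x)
Apply L'Hôpital 3 times (∞/∞ each time):
Eventually get 3!/(4e^x) → 0

Answer: 0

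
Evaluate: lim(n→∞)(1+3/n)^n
This is the definition of e^3: lim(1+3/n)^n=e^3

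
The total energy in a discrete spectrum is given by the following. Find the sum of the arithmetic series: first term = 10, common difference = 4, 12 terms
Last term: a_n=10+(12-1)·4=54
Sum=n(a_1+a_n)/2=12(10+54)/2=384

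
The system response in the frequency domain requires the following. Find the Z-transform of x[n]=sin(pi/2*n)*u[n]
Z{sin(w0 * n) * u[n]}=z * sin(w0)/(z^2-2z * cos(w0)+1)
With w0=pi/2: X(z)=z * sin(pi/2)/(z^2-2z * cos(pi/2)+1)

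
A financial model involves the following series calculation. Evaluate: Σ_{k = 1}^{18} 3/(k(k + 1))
Partial fractions: 3/(k(k+1))=3/k - 3/(k+1)
Telescoping sum: 3(1-1/19)=3·18/19

Answer: 54/19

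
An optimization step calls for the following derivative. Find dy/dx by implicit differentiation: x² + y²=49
Differentiate both sides: 2x+2y·(dy/dx) = 0
Solve: dy/dx = -2x/(2y) = -x/y

Answer: dy/dx = -x/y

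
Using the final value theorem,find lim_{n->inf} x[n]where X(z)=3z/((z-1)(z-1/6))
Final value theorem: lim x[n]=lim_{z->1} (z-1) * X(z)
(z-1) * X(z)=3z/(z-1/6)
As z->1: 3/(1 - 1/6)=3/(5/6)=18/5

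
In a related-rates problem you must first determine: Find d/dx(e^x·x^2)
Product rule: (fg)'=f'g+fg'
f=e^x, f'=e^x
g=x^2, g'=2x

Answer: e^x·x^2+2·e^x·x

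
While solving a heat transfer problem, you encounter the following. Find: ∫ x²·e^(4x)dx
Integration by parts twice:
First: u = x², dv = e^(4x) dx => x²e^(4x)/4 - (2/4)∫ xe^(4x) dx
Second (∫ xe^(4x) dx): xe^(4x)/4 - e^(4x)/16
Combining: e^(4x)(x²/4-2x/16+2/64)+C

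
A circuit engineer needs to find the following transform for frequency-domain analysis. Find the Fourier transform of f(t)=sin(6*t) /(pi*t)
sin(W*t)/(pi*t) = (W/pi)*sinc(W*t/pi) is the impulse response of the ideal low-pass filter with cutoff W (here W = 6).
Its Fourier transform is a rectangular function:
F(omega) = 1 for |omega| < 6, 0 otherwise

Answer: rect(omega/12) [i.e., 1 for |omega| < 6, 0 otherwise]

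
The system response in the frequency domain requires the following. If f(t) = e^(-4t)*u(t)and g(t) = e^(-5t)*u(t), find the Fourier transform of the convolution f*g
By the convolution theorem: F{f * g}=F(omega) * G(omega)
F(omega)=1/(4 + j * omega), G(omega)=1/(5 + j * omega)
F{f * g}=1/((4 + j * omega)(5 + j * omega))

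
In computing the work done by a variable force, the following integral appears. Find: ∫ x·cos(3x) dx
By parts: u = x, dv = cos(3x) dx
du = dx, v = sin(3x)/3
= x·sin(3x)/3+cos(3x)/3²+C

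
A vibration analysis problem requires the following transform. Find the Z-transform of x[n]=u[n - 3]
Using the time-shift property: Z{u[n-3]} = z^(-3) * z/(z-1)
= z^(-2)/(z-1)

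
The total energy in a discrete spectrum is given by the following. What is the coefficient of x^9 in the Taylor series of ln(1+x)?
ln(1 + x) = Σ (-1)^(n + 1) x^n/n
Coefficient of x^9 = (-1)^10/9 = 1/9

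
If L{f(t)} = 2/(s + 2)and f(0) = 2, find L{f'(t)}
L{f'(t)} = s·F(s) - f(0) = 2s/(s + 2) - 2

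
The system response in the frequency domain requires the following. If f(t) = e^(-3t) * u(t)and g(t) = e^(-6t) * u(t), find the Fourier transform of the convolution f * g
By the convolution theorem: F{f * g} = F(omega) * G(omega)
F(omega) = 1/(3+j * omega), G(omega) = 1/(6+j * omega)
F{f * g} = 1/((3+j * omega)(6+j * omega))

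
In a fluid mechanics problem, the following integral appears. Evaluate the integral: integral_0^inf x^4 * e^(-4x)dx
This is a Gamma integral. Substitute u = 4x (du = 4 dx):
integral_0^inf x^4 * e^(-4x) dx = (1/4^5) integral_0^inf u^4 * e^(-u) du
= Gamma(5)/4^5 = 4!/4^5 = 24/1024

Answer: 3/128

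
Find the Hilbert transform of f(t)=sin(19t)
The Hilbert transform shifts each frequency component by -pi/2.
H{sin(wt)} = -cos(wt)
With w = 19: H{sin(19t)} = -cos(19t)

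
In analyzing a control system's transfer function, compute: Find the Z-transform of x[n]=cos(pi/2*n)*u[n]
Z{cos(w0 * n) * u[n]}=z(z - cos(w0))/(z^2 - 2z * cos(w0) + 1)
With w0=pi/2: X(z)=z(z - cos(pi/2))/(z^2 - 2z * cos(pi/2) + 1)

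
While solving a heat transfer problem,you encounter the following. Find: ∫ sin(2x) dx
Using substitution u = 2x: ∫ sin(u) du/2 = -cos(u)/2 + C

Answer: (-1/2)cos(2x) + C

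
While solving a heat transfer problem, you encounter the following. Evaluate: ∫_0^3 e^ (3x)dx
Antiderivative: (1/3)e^(3x)
Evaluate: (1/3)(e^9 - 1)

Answer: (e^9 - 1)/3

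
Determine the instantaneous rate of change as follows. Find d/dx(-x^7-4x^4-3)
Power rule: d/dx(ax^n) = n·a·x^(n-1)
Term by term: -7·x^6 - 16·x^3

Answer: -7x^6 - 16x^3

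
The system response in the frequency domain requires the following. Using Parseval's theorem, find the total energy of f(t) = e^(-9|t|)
Parseval's theorem: E=integral |f(t)|^2 dt=(1/2pi) integral |F(omega)|^2 domega
E=integral_{-inf}^{inf} e^(-18|t|) dt=2*integral_0^inf e^(-18t) dt=2/(2*9)=1/9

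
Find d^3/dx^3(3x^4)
Apply power rule 3 times:
d^1: 12x^3
d^2: 36x^2
d^3: 72x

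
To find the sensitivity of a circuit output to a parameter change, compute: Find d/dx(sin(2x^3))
Chain rule: d/dx[sin(u)] = cos(u)·u' where u = 2x^3
u' = 6x^2

Answer: 6x^2·cos(2x^3)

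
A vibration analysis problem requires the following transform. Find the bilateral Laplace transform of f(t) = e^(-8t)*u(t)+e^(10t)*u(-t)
For e^(-8t) * u(t): L=1/(s+8), Re(s) > -8
For e^(10t) * u(-t): L=-1/(s-10), Re(s) < 10
Combined: F(s)=1/(s+8)-1/(s-10), -8 < Re(s) < 10

Answer: 1/(s+8)-1/(s-10), ROC: -8 < Re(s) < 10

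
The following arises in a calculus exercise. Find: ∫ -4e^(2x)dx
Since d/dx[e^(2x)]=2e^(2x), we get -2 e^(2x) + C

Answer: -2e^(2x) + C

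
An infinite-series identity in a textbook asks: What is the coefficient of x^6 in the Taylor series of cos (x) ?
cos(x)=Σ (-1)^k x^(2k)/(2k)!
For x^6: (-1)^3/6!=-1/720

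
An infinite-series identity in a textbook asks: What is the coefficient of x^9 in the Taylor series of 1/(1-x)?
1/(1-x)=Σ x^n for |x|<1
All coefficients are 1

Answer: 1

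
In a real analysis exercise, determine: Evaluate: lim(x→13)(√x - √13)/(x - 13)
Multiply by conjugate (√x+√13)/(√x+√13):
=(x - 13)/((x - 13)(√x+√13))=1/(√x+√13)
As x → 13: 1/(2√13)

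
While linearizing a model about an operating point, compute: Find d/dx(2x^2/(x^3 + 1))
Quotient rule: (f/g)' = (f'g - fg')/g²
f = 2x^2, f' = 4x
g = x^3+1, g' = 3x^2

Answer: (4x·(x^3+1)-6x^4)/(x^3+1)²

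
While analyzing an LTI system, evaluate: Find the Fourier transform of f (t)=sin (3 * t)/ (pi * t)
sin(W * t)/(pi * t) = (W/pi) * sinc(W * t/pi) is the impulse response of the ideal low-pass filter with cutoff W (here W = 3).
Its Fourier transform is a rectangular function:
F(omega) = 1 for |omega| < 3, 0 otherwise

Answer: rect(omega/6) [i.e., 1 for |omega| < 3, 0 otherwise]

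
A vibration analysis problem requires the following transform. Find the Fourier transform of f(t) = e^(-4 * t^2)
The Fourier transform of a Gaussian e^(-a*t^2) is sqrt(pi/a)*e^(-omega^2/(4a)).
With a=4: F(omega)=sqrt(pi)/2*e^(-omega^2/16)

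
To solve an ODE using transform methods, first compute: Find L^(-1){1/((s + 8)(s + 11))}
Partial fractions: 1/((s + 8)(s + 11))=A/(s + 8) + B/(s + 11)
Cover-up: A=1/(s + 11)|_{s=-8}=1/3; B=1/(s + 8)|_{s=-11}=-1/3
L^(-1)=(1/3)e^(-8t) - (1/3)e^(-11t)

Answer: (1/3)(e^(-8t) - e^(-11t))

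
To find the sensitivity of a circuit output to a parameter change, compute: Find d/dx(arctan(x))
d/dx[arctan(u)] = u'/(1 + u²), u = x, u' = 1

Answer: 1/(1 + x²)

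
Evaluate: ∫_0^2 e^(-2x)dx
Antiderivative: (1/(-2))e^(-2x)
Evaluate: (1/(-2))(e^-4-1)

Answer: (e^-4-1)/(-2)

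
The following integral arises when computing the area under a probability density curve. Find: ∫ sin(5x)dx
Using substitution u=5x: ∫ sin(u) du/5=-cos(u)/5 + C

Answer: (-1/5)cos(5x) + C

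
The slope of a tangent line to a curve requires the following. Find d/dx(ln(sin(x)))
Chain rule: d/dx[ln(u)] = u'/u where u = sin(x)
u' = cos(x)

Answer: (cos(x))/(sin(x))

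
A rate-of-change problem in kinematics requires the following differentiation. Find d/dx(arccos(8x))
d/dx[arccos(u)]=-u'/√(1-u²), u=8x, u'=8

Answer: -8/√(1 - 64x²)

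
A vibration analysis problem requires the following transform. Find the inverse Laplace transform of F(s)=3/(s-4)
L^(-1){3/(s-a)}=c·e^(at)
Here a=4, c=3

Answer: 3e^(4t)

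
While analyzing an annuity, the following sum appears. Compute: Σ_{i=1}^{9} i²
Using formula: Σ i^2=n(n + 1)(2n + 1)/6=9·10·19/6=285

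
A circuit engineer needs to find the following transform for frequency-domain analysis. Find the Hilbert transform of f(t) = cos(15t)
The Hilbert transform shifts each frequency component by -pi/2.
H{cos(wt)}=sin(wt)
With w=15: H{cos(15t)}=sin(15t)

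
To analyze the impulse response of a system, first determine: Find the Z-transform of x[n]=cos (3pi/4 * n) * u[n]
Z{cos(w0*n)*u[n]}=z(z - cos(w0))/(z^2-2z*cos(w0)+1)
With w0=3pi/4: X(z)=z(z - cos(3pi/4))/(z^2-2z*cos(3pi/4)+1)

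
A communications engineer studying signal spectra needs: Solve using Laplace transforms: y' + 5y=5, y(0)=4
Take L of both sides: sY(s) - 4 + 5Y(s)=5/s
Y(s)(s + 5)=5/s + 4
Y(s)=5/(s(s + 5)) + 4/(s + 5)
Partial fractions: 5/(s(s + 5))=1/s - 1/(s + 5)
So Y(s)=1/s + 3/(s + 5)
Inverse transform (L^(-1){1/s}=1, L^(-1){1/(s + 5)}=e^(-5t)):

Answer: y(t)=1 + 3·e^(-5t)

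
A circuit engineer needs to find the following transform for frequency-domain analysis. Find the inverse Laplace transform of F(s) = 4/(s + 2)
L^(-1){4/(s-a)}=c·e^(at)
Here a=-2, c=4

Answer: 4e^(-2t)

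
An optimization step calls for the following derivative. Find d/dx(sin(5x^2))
Chain rule: d/dx[sin(u)] = cos(u)·u' where u = 5x^2
u' = 10x

Answer: 10x·cos(5x^2)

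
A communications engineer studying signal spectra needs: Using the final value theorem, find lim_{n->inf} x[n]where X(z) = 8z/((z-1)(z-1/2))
Final value theorem: lim x[n]=lim_{z->1} (z-1)*X(z)
(z-1)*X(z)=8z/(z-1/2)
As z->1: 8/(1-1/2)=8/(1/2)=16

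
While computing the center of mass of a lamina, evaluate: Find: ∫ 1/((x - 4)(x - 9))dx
Partial fractions: 1/((x-4)(x-9))=A/(x-4)+B/(x-9)
A=-1/5, B=1/5
∫ [-1/5· 1/(x-4)+1/5· 1/(x-9)] dx
=(1/5)[ln|x-9| - ln|x-4|]+C

Answer: (1/5)·ln|(x-9)/(x-4)|+C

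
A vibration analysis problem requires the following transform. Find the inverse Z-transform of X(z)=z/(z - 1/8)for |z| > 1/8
Standard pair: z/(z-a) <-> a^n*u[n] for causal signals
With a = 1/8: x[n] = (1/8)^n*u[n]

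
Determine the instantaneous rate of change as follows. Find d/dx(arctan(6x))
d/dx[arctan(u)] = u'/(1+u²), u = 6x, u' = 6

Answer: 6/(1+36x²)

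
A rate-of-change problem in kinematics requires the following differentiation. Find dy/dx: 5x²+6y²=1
Differentiate: 10x + 12y·(dy/dx)=0
dy/dx=-10x/(12y)=-(5/6)·(x/y)

Answer: dy/dx=-(5/6)·(x/y)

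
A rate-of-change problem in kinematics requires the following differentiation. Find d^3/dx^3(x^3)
Apply power rule 3 times:
d^1: 3x^2
d^2: 6x
d^3: 6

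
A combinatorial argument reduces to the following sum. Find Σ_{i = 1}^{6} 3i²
= 3·n(n+1)(2n+1)/6 = 3·6·7·13/6 = 273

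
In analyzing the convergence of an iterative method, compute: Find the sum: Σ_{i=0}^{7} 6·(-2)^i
Geometric series: S = a(1 - r^n)/(1 - r)
a = 6, r = -2, n = 8
S = 6(1 - 256)/3 = -510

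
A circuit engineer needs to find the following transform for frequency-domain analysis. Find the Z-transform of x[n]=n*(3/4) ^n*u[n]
Using the property Z{n * a^n * u[n]} = az/(z-a)^2
With a = 3/4: X(z) = (3/4)z/(z - 3/4)^2, |z| > 3/4

Answer: (3/4)z/(z - 3/4)^2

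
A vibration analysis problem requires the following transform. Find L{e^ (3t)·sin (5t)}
First shifting: L{e^(at)f(t)} = F(s-a)
L{sin(5t)} = 5/(s²+25)
Shift: 5/((s-3)²+25)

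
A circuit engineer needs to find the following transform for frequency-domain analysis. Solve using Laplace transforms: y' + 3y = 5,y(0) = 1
Take L of both sides: sY(s)-1+3Y(s)=5/s
Y(s)(s+3)=5/s+1
Y(s)=5/(s(s+3))+1/(s+3)
Partial fractions: 5/(s(s+3))=(5/3)/s - (5/3)/(s+3)
So Y(s)=(5/3)/s - (2/3)/(s+3)
Inverse transform (L^(-1){1/s}=1, L^(-1){1/(s+3)}=e^(-3t)):

Answer: y(t)=5/3 - (2/3)·e^(-3t)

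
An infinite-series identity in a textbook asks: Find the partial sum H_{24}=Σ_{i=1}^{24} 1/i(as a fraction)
H_24 = 1 + 1/2 + 1/3 + ... + 1/24
= 1347822955/356948592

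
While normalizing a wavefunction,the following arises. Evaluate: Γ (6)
Γ(n)=(n-1)! for positive integers
Γ(6)=5!=120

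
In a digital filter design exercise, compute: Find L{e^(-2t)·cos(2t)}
First shifting: L{e^(at)f(t)} = F(s-a)
L{cos(2t)} = s/(s² + 4)
Shift: (s + 2)/((s + 2)² + 4)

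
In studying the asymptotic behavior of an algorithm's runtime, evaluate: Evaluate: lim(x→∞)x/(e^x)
Apply L'Hôpital 1 times (∞/∞ each time):
Eventually get 1!/(e^x) → 0

Answer: 0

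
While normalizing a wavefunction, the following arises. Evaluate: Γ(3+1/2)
Γ(n + 1/2) = (2n)!√π/(4^n·n!)
= 720√π/(64·6) = (15/8)·√π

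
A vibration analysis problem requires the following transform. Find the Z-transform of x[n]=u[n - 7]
Using the time-shift property: Z{u[n-7]} = z^(-7)*z/(z-1)
= z^(-6)/(z-1)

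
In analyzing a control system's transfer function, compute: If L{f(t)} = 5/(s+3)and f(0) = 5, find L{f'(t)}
L{f'(t)}=s·F(s) - f(0)=5s/(s + 3) - 5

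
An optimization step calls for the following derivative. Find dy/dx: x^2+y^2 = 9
Differentiate: 2x + 2y·(dy/dx)=0
dy/dx=-2x/(2y)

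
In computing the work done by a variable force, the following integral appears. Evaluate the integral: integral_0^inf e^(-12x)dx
integral_0^inf e^(-12x) dx = [-1/12*e^(-12x)]_0^inf
= 0 - (-1/12) = 1/12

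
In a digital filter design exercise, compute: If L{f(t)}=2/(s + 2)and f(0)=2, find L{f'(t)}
L{f'(t)}=s·F(s) - f(0)=2s/(s+2)-2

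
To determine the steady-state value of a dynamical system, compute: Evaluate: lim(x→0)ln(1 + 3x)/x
L'Hôpital (0/0): lim 3/(1 + 3x) / 1 = 3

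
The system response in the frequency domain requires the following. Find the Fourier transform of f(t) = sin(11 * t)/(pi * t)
sin(W*t)/(pi*t) = (W/pi)*sinc(W*t/pi) is the impulse response of the ideal low-pass filter with cutoff W (here W = 11).
Its Fourier transform is a rectangular function:
F(omega) = 1 for |omega| < 11, 0 otherwise

Answer: rect(omega/22) [i.e., 1 for |omega| < 11, 0 otherwise]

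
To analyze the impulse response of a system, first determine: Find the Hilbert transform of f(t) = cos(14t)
The Hilbert transform shifts each frequency component by -pi/2.
H{cos(wt)} = sin(wt)
With w = 14: H{cos(14t)} = sin(14t)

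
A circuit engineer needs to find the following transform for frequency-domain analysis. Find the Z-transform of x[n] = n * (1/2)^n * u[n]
Using the property Z{n*a^n*u[n]} = az/(z-a)^2
With a = 1/2: X(z) = (1/2)z/(z - 1/2)^2, |z| > 1/2

Answer: (1/2)z/(z - 1/2)^2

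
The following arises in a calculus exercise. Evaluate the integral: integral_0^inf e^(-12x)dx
integral_0^inf e^(-12x) dx = [-1/12 * e^(-12x)]_0^inf
= 0 - (-1/12) = 1/12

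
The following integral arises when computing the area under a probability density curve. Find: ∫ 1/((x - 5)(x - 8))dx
Partial fractions: 1/((x-5)(x-8))=A/(x-5) + B/(x-8)
A=-1/3, B=1/3
∫ [-1/3· 1/(x-5) + 1/3· 1/(x-8)] dx
=(1/3)[ln|x-8| - ln|x-5|] + C

Answer: (1/3)·ln|(x-8)/(x-5)| + C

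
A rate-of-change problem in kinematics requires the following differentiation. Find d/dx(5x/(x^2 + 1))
Quotient rule: (f/g)' = (f'g - fg')/g²
f = 5x, f' = 5
g = x^2 + 1, g' = 2x

Answer: (5·(x^2 + 1) - 10x^2)/(x^2 + 1)²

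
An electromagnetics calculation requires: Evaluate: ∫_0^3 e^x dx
Antiderivative: e^x
Evaluate: (e^3 - 1)

Answer: e^3 - 1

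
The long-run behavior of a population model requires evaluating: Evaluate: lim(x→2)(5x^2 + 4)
Polynomial is continuous, so substitute x = 2:
5·2^2 + 4 = 24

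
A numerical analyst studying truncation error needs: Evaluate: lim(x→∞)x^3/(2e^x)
Apply L'Hôpital 3 times (∞/∞ each time):
Eventually get 3!/(2e^x) → 0

Answer: 0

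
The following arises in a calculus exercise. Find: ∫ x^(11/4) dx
Power rule: ∫ x^(11/4) dx=x^(15/4)/(15/4)+C

Answer: (4/15)·x^(15/4)+C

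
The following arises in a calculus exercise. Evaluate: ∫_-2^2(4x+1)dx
Step 1: Find antiderivative F(x) = 2x^2 + x
Step 2: F(2) - F(-2) = 10 - (6) = 4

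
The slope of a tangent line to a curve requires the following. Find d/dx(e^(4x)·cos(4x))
Product rule: (fg)'=f'g + fg'
f=e^(4x), f'=4·e^(4x)
g=cos(4x), g'=-4·sin(4x)

Answer: 4·e^(4x)·cos(4x) - 4·e^(4x)·sin(4x)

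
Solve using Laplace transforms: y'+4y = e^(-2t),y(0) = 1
Take L: sY - 1+4Y = 1/(s+2)
Y(s+4) = 1/(s+2)+1
Y = 1/((s+2)(s+4))+1/(s+4)
Partial fractions: 1/((s+2)(s+4)) = (1/2)/(s+2) - (1/2)/(s+4)
So Y = (1/2)/(s+2)+(1/2)/(s+4)
Inverse Laplace transform (L^(-1){1/(s+2)} = e^(-2t), L^(-1){1/(s+4)} = e^(-4t)):

Answer: y(t) = (1/2)·e^(-2t)+(1/2)·e^(-4t)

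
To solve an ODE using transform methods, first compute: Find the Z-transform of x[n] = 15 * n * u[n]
Z{n*u[n]}=z/(z-1)^2
By linearity: Z{15*n*u[n]}=15z/(z-1)^2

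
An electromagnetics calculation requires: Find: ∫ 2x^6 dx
Using power rule: ∫ 2x^6 dx = 2/7 x^7 + C = (2/7)x^7 + C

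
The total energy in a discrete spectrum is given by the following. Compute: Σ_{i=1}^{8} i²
Using formula: Σ i^2 = n(n + 1)(2n + 1)/6 = 8·9·17/6 = 204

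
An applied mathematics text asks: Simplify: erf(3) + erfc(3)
By definition erfc(x) = 1 - erf(x)
erf(3) + erfc(3) = erf(3) + 1 - erf(3) = 1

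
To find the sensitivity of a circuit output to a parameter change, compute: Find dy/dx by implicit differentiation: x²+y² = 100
Differentiate both sides: 2x + 2y·(dy/dx)=0
Solve: dy/dx=-2x/(2y)=-x/y

Answer: dy/dx=-x/y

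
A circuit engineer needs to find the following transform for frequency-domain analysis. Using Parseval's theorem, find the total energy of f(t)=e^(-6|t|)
Parseval's theorem: E=integral |f(t)|^2 dt=(1/2pi) integral |F(omega)|^2 domega
E=integral_{-inf}^{inf} e^(-12|t|) dt=2*integral_0^inf e^(-12t) dt=2/(2*6)=1/6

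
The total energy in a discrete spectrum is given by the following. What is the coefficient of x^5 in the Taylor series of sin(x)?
sin(x) = Σ (-1)^k x^(2k + 1)/(2k + 1)!
For x^5: (-1)^2/5! = 1/120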